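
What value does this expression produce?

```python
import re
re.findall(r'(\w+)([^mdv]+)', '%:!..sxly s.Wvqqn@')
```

The pattern matches one or more of a word character (captured); then one or more of any character except [mdv] (captured).
`findall` packs the 2 group values into a tuple for every match.

[('sxly', ' s.W'), ('vqqn', '@')]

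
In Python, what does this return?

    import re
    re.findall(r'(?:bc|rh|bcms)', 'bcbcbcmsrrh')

`|` is ordered: at each position the engine commits to the first alternative that works.
With no groups in the pattern, `findall` gives back each whole match — 4 here.

['bc', 'bc', 'bc', 'rh']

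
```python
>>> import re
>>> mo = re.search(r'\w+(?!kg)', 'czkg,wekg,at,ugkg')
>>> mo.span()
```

`(?!…)`/`(?<!…)` only lets a position through if the neighbouring text does NOT match; no characters are consumed.
`search` walks the string left to right and returns the first match it finds.
The match spans [0:4] → 'czkg'.

(0, 4)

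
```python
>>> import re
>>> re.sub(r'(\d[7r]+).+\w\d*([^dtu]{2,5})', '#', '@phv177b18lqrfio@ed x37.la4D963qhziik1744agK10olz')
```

'@phv#'

The pattern matches a digit, then one or more of one of [7r] (captured); then one or more of any character, then a word character, then zero or more of a digit; then 2 to 5 of any character except [dtu] (captured).
Every occurrence is swapped for '#'.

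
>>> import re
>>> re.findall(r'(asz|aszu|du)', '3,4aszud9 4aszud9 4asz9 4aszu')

['asz', 'asz', 'asz', 'asz']

Alternation isn't longest-match — the leftmost alternative that fits at this position is chosen.
One capturing group, so `findall` returns just the captured substring from each match — 4 in all.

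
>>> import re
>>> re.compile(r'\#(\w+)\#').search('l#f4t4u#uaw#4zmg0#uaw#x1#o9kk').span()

(1, 8)

`re.search` tries every starting position until one works.
The match spans [1:8] → '#f4t4u#'.
Captured: group 1 = 'f4t4u'.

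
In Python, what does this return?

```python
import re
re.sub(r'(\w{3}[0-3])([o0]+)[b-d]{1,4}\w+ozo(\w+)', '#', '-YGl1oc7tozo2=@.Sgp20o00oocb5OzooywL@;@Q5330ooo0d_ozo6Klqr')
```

'-#=@.Sgp20o00oocb5OzooywL@;@#'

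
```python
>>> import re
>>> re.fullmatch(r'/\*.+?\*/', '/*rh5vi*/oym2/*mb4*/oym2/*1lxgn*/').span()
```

(0, 33)

`re.fullmatch` requires the pattern to consume the entire string.
The match spans [0:33] → '/*rh5vi*/oym2/*mb4*/oym2/*1lxgn*/'.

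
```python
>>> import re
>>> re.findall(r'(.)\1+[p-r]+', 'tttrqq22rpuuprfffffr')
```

['t', '2', 'u', 'f']

`\1` is not a pattern — it's the concrete string captured by group 1, re-applied verbatim.
Scanning left to right: at [0:6] match 'tttrqq', group 1 = 't'; at [6:10] match '22rp', group 1 = '2'; at [10:14] match 'uupr', group 1 = 'u'; at [14:20] match 'fffffr', group 1 = 'f'.
Because there's exactly one group, `findall` drops the full match and keeps group 1 from each hit.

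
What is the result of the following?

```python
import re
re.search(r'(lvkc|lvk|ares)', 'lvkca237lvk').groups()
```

('lvkc',)

The regex engine tests alternatives in the order written; an earlier branch that matches wins even if a later one would match more.
`re.search` tries every starting position until one works.
The match spans [0:4] → 'lvkc'.
Captured: group 1 = 'lvkc'.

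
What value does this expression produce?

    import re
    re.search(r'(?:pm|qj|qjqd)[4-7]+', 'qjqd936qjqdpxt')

None

`re.search` tries every starting position until one works.
Here the pattern never matches, so the call returns None.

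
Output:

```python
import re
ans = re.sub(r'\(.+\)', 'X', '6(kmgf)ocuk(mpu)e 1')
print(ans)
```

6Xe 1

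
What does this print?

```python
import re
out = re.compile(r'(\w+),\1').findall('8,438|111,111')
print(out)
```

The backreference `\1` re-matches whatever the first group consumed, character for character.
With a single group, `findall` returns only what that group captured — 1 item.

['111']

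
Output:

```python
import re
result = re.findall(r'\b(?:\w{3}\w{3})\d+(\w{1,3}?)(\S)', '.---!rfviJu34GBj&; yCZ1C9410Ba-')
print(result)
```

[('G', 'B'), ('B', 'a')]

This matches a word boundary (`\b`, zero-width); then exactly 3 of a word character, then exactly 3 of a word character (non-capturing group); then one or more of a digit; then 1 to 3 of a word character (lazy) (captured); then a non-whitespace character (captured).
Matches: at [5:15] match 'rfviJu34GB', groups = ('G', 'B'); at [19:30] match 'yCZ1C9410Ba', groups = ('B', 'a').
2 groups means each result is a tuple of 2 captured strings — 2 here.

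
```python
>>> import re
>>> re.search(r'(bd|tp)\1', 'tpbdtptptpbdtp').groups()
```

('tp',)

`\1` is not a pattern — it's the concrete string captured by group 1, re-applied verbatim.
`re.search` scans for the first position where the pattern succeeds.
The match spans [4:8] → 'tptp'.
Captured: group 1 = 'tp'.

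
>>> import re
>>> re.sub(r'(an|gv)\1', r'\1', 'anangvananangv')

After group 1 captures some text, `\1` only succeeds where that same text appears again.
Matches: at [0:4] → 'anan'; at [6:10] → 'anan'.
The replacement refers to a captured group, so each match is rewritten using its own captured text.

'angvanangv'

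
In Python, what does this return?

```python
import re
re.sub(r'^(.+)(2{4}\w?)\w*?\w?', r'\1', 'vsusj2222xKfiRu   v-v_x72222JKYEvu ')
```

Pattern: anchored at the start of the string; then one or more of any character (captured); then exactly 4 of a literal '2', then optionally a word character (captured); then zero or more of a word character (lazy), then optionally a word character.
Lazy quantifiers expand one character at a time until the remainder of the pattern can match.
Matches: at [0:30] → 'vsusj2222xKfiRu   v-v_x72222JK'.
The replacement refers to a captured group, so each match is rewritten using its own captured text.

'vsusj2222xKfiRu   v-v_x7YEvu '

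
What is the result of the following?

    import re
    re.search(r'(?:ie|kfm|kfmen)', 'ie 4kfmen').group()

'ie'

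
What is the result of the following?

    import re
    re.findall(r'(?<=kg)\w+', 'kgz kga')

['z', 'a']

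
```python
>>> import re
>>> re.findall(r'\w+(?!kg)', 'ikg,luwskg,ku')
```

The negative lookahead/lookbehind blocks any match where the forbidden context is present.
Scanning left to right: at [0:3] → 'ikg'; at [4:10] → 'luwskg'; at [11:13] → 'ku'.
No capturing groups, so `findall` returns the 3 full match strings.

['ikg', 'luwskg', 'ku']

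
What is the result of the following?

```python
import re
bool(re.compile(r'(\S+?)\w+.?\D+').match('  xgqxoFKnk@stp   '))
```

False

Pattern: one or more of a non-whitespace character (lazy) (captured); then one or more of a word character, then optionally any character; then one or more of a non-digit.
`match` is anchored at position 0; if the pattern doesn't fit there, it returns None.
Here position 0 doesn't satisfy it, so the call returns None, and `bool(None)` is False.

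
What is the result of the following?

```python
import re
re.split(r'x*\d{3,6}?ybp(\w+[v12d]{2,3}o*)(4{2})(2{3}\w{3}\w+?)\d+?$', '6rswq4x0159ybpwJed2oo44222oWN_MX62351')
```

This matches zero or more of a literal 'x', then 3 to 6 of a digit (lazy), then the literal 'ybp'; then one or more of a word character, then 2 to 3 of one of [v12d], then zero or more of the literal 'o' (captured); then exactly 2 of a literal '4' (captured); then exactly 3 of a literal '2', then exactly 3 of a word character, then one or more of a word character (lazy) (captured); then one or more of a digit (lazy); then anchored at the end.
Because the quantifier is non-greedy, it stops expanding at the earliest point where the rest of the pattern can succeed.
Matches to split on: at [6:37] → 'x0159ybpwJed2oo44222oWN_MX62351'.
The group in the pattern means `split` returns the separators' captures alongside the pieces.

['6rswq4', 'wJed2oo', '44', '222oWN_MX', '']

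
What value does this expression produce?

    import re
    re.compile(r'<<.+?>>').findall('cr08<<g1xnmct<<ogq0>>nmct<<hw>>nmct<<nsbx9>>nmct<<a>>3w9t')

['<<g1xnmct<<ogq0>>', '<<hw>>', '<<nsbx9>>', '<<a>>']

With no groups in the pattern, `findall` gives back each whole match — 4 here.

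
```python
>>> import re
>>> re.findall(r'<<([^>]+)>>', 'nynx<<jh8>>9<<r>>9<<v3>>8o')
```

['jh8', 'r', 'v3']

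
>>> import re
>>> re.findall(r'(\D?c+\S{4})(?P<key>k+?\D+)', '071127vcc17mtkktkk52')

[('vcc17mt', 'kktkk')]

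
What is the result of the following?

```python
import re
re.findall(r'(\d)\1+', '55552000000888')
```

['5', '0', '8']

`\1` has to match the exact text group 1 already captured.
Because there's exactly one group, `findall` drops the full match and keeps group 1 from each hit.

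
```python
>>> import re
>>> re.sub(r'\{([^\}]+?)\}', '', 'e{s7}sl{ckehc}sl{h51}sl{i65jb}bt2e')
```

'eslslslbt2e'

Matches: at [1:5] → '{s7}'; at [7:14] → '{ckehc}'; at [16:21] → '{h51}'; at [23:30] → '{i65jb}'.
Every occurrence is swapped for ''.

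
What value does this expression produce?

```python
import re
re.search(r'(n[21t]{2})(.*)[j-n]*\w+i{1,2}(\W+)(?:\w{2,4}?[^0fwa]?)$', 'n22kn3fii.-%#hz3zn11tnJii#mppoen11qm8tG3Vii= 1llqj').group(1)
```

'n22'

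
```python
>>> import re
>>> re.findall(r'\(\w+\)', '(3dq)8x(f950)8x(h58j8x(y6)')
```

['(3dq)', '(f950)', '(y6)']

Matches: at [0:5] → '(3dq)'; at [7:13] → '(f950)'; at [22:26] → '(y6)'.
No capturing groups, so `findall` returns the 3 full match strings.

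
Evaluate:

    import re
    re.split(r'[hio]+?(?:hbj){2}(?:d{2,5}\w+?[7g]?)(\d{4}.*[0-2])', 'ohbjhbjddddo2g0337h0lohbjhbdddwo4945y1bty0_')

This matches one or more of one of [hio] (lazy), then the literal 'hbj' repeated 2 times; then 2 to 5 of a literal 'd', then one or more of a word character (lazy), then optionally one of [7g] (non-capturing group); then exactly 4 of a digit, then zero or more of any character, then a character in [0-2] (captured).
Matches to split on: at [0:42] → 'ohbjhbjddddo2g0337h0lohbjhbdddwo4945y1bty0'.
Because the pattern has a capturing group, `split` also inserts each captured text between the pieces.

['', '0337h0lohbjhbdddwo4945y1bty0', '_']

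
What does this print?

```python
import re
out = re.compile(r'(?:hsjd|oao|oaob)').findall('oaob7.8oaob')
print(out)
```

['oao', 'oao']

Branches in `(...|...)` are attempted left-to-right; the first branch that allows the whole pattern to succeed is taken.
Walking the string: at [0:3] → 'oao'; at [7:10] → 'oao'.
`findall` yields the raw match text (2 of them) because the pattern has no groups.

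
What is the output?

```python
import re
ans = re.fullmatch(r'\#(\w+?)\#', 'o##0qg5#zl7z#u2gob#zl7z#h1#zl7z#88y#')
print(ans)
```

`fullmatch` succeeds only if the pattern covers the string from start to end.
Here the pattern can't cover the whole string, so the call returns None.

None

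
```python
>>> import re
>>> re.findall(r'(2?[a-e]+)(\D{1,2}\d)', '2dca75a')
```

[('2dc', 'a7')]

The pattern matches optionally a literal '2', then one or more of a character in [a-e] (captured); then 1 to 2 of a non-digit, then a digit (captured).
Matches: at [0:5] match '2dca7', groups = ('2dc', 'a7').
With 2 capturing groups, `findall` returns a 2-tuple per match.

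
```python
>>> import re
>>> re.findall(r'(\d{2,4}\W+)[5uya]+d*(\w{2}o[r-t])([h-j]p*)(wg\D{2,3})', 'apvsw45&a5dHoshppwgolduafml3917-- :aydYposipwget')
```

[('45&', 'dHos', 'hpp', 'wgold'), ('3917-- :', 'Ypos', 'ip', 'wget')]

The pattern matches 2 to 4 of a digit, then one or more of a non-word character (captured); then one or more of one of [5uya], then zero or more of the literal 'd'; then exactly 2 of a word character, then the literal 'o', then a character in [r-t] (captured); then a character in [h-j], then zero or more of the literal 'p' (captured); then the literal 'wg', then 2 to 3 of a non-digit (captured).
Walking the string: at [5:22] match '45&a5dHoshppwgold', groups = ('45&', 'dHos', 'hpp', 'wgold'); at [27:48] match '3917-- :aydYposipwget', groups = ('3917-- :', 'Ypos', 'ip', 'wget').
4 groups means each result is a tuple of 4 captured strings — 2 here.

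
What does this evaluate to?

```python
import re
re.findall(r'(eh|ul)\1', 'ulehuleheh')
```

['eh']

After group 1 captures some text, `\1` only succeeds where that same text appears again.
`findall` collects group 1 from the one match (1 total).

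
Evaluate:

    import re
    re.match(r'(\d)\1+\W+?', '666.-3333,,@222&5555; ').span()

(0, 4)

The backreference `\1` re-matches whatever the first group consumed, character for character.
`match` is anchored at position 0; if the pattern doesn't fit there, it returns None.
The match spans [0:4] → '666.'.
Captured: group 1 = '6'.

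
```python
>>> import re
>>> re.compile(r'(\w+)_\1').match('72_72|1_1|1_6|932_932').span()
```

A backreference is literal: `\1` must see the identical characters the first group matched.
`re.match` won't scan ahead — the pattern has to work from the very first character.
The match spans [0:5] → '72_72'.
Captured: group 1 = '72'.

(0, 5)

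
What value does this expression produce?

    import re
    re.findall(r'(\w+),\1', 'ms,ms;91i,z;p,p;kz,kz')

A backreference is literal: `\1` must see the identical characters the first group matched.
Matches: at [0:5] match 'ms,ms', group 1 = 'ms'; at [12:15] match 'p,p', group 1 = 'p'; at [16:21] match 'kz,kz', group 1 = 'kz'.
With a single group, `findall` returns only what that group captured — 3 items.

['ms', 'p', 'kz']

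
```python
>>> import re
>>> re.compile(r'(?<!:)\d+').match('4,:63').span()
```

(0, 1)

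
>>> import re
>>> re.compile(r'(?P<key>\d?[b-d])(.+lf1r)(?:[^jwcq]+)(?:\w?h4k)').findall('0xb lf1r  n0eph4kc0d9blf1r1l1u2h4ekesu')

[('b', ' lf1r')]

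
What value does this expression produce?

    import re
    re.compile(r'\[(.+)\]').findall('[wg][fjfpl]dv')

Matches: at [0:11] match '[wg][fjfpl]', group 1 = 'wg][fjfpl'.
`findall` collects group 1 from the one match (1 total).

['wg][fjfpl']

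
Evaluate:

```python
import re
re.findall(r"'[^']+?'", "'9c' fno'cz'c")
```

`findall` yields the raw match text (2 of them) because the pattern has no groups.

["'9c'", "'cz'"]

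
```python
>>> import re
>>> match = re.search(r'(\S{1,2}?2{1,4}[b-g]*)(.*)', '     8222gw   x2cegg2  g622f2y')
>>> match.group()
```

'8222gw   x2cegg2  g622f2y'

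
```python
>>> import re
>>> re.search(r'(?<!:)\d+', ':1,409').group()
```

'409'

The negative lookaround is zero-width — it rules out positions where the adjacent text would match, without consuming anything.
`re.search` scans for the first position where the pattern succeeds.
The match spans [3:6] → '409'.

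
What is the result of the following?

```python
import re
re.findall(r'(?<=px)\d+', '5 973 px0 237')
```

['0']

Lookahead/lookbehind check context without consuming it, so the matched span excludes the asserted characters.
Walking the string: at [8:9] → '0'.
With no groups in the pattern, `findall` gives back each whole match — 1 here.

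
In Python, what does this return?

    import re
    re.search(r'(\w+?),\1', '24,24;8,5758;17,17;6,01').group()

'24,24'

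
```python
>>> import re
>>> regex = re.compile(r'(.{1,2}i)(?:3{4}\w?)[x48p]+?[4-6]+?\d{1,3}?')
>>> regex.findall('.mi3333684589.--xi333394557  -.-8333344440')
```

['.mi', '-xi']

Pattern: 1 to 2 of any character, then the literal 'i' (captured); then exactly 4 of a literal '3', then optionally a word character (non-capturing group); then one or more of one of [x48p] (lazy), then one or more of a character in [4-6] (lazy), then 1 to 3 of a digit (lazy).
Walking the string: at [0:11] match '.mi33336845', group 1 = '.mi'; at [15:26] match '-xi33339455', group 1 = '-xi'.
With a single group, `findall` returns only what that group captured — 2 items.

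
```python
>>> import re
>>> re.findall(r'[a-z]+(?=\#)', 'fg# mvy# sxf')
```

['fg', 'mvy']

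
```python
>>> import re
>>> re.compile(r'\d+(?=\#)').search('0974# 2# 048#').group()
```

Lookahead/lookbehind check context without consuming it, so the matched span excludes the asserted characters.
The match spans [0:4] → '0974'.

'0974'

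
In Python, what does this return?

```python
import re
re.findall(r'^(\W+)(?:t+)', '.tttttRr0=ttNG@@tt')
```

The pattern matches anchored at the start of the string; then one or more of a non-word character (captured); then one or more of a literal 't' (non-capturing group).
With a single group, `findall` returns only what that group captured — 1 item.

['.']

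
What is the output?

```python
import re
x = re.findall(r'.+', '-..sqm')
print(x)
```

['-..sqm']

The pattern matches one or more of any character.
Walking the string: at [0:6] → '-..sqm'.
With no groups in the pattern, `findall` gives back each whole match — 1 here.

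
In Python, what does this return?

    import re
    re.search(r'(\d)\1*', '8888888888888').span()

(0, 13)

`\1` is not a pattern — it's the concrete string captured by group 1, re-applied verbatim.
The match spans [0:13] → '8888888888888'.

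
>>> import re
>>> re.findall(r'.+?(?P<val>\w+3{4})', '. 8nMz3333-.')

`findall` collects group 1 from the one match (1 total).

['8nMz3333']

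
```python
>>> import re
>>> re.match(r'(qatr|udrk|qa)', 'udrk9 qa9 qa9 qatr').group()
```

`re.match` only tries the pattern at the start of the string.
The match spans [0:4] → 'udrk'.
Captured: group 1 = 'udrk'.

'udrk'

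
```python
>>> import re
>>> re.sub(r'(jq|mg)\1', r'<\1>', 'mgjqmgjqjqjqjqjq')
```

'mgjqmg<jq><jq>jq'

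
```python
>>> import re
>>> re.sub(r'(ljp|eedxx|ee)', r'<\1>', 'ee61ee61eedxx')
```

Branches in `(...|...)` are attempted left-to-right; the first branch that allows the whole pattern to succeed is taken.
Matches: at [0:2] → 'ee'; at [4:6] → 'ee'; at [8:13] → 'eedxx'.
Each match is replaced using the text its own group 1 captured.

'<ee>61<ee>61<eedxx>'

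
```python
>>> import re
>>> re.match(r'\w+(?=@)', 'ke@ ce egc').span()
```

Because the assertion is zero-width, the text it checks is not consumed and won't appear in the result.
With `match`, the pattern is implicitly anchored at the beginning.
The match spans [0:2] → 'ke'.

(0, 2)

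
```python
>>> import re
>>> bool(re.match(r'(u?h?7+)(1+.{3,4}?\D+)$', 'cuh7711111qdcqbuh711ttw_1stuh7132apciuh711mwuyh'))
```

`match` is anchored at position 0; if the pattern doesn't fit there, it returns None.
Here the pattern fails at index 0, so the call returns None, and `bool(None)` is False.

False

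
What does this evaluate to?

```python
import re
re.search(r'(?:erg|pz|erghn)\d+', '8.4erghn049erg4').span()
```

The match spans [3:11] → 'erghn049'.

(3, 11)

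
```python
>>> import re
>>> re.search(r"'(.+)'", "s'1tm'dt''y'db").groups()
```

("1tm'dt''y",)

`re.search` scans for the first position where the pattern succeeds.
The match spans [1:12] → "'1tm'dt''y'".
Captured: group 1 = "1tm'dt''y".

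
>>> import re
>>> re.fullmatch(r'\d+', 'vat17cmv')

This matches one or more of a digit.
`fullmatch` succeeds only if the pattern covers the string from start to end.
Here the string isn't matched end-to-end, so the call returns None.

None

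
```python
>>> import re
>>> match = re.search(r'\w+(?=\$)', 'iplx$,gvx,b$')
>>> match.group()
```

The positive lookaround only admits positions where the adjacent text matches; those characters stay outside the span.
The match spans [0:4] → 'iplx'.

'iplx'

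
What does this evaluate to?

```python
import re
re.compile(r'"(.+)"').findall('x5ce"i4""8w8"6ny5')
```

['i4""8w8']

Matches: at [4:13] match '"i4""8w8"', group 1 = 'i4""8w8'.
Because there's exactly one group, `findall` drops the full match and keeps group 1 from the one hit.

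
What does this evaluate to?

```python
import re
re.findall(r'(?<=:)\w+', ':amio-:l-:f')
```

['amio', 'l', 'f']

The lookaround is zero-width — it requires the adjacent text to match without consuming it, so the asserted text isn't part of the match.
`findall` yields the raw match text (3 of them) because the pattern has no groups.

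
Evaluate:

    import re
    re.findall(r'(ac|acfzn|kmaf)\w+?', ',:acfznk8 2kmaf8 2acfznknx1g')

Branches in `(...|...)` are attempted left-to-right; the first branch that allows the whole pattern to succeed is taken.
Because there's exactly one group, `findall` drops the full match and keeps group 1 from each hit.

['ac', 'kmaf', 'ac']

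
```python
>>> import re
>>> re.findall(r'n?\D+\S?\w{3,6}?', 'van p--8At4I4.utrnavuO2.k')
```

Pattern: optionally the literal 'n', then one or more of a non-digit; then optionally a non-whitespace character, then 3 to 6 of a word character (lazy).
Walking the string: at [0:11] → 'van p--8At4'; at [13:23] → '.utrnavuO2'.
`findall` yields the raw match text (2 of them) because the pattern has no groups.

['van p--8At4', '.utrnavuO2']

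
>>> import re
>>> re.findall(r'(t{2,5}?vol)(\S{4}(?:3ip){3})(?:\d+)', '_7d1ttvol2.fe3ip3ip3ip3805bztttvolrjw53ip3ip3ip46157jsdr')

Multiple groups make `findall` return tuples — one 2-tuple for each match.

[('ttvol', '2.fe3ip3ip3ip'), ('tttvol', 'rjw53ip3ip3ip')]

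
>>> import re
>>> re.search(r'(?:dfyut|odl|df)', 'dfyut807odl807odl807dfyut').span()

(0, 5)

The regex engine tests alternatives in the order written; an earlier branch that matches wins even if a later one would match more.
The match spans [0:5] → 'dfyut'.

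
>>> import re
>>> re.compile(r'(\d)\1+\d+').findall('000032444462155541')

`\1` is not a pattern — it's the concrete string captured by group 1, re-applied verbatim.
`findall` collects group 1 from the one match (1 total).

['0']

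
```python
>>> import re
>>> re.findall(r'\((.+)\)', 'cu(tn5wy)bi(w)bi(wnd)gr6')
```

`findall` collects group 1 from the one match (1 total).

['tn5wy)bi(w)bi(wnd']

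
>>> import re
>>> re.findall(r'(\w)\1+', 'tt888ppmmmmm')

['t', '8', 'p', 'm']

The backreference `\1` re-matches whatever the first group consumed, character for character.
Matches: at [0:2] match 'tt', group 1 = 't'; at [2:5] match '888', group 1 = '8'; at [5:7] match 'pp', group 1 = 'p'; at [7:12] match 'mmmmm', group 1 = 'm'.
`findall` collects group 1 from each match (4 total).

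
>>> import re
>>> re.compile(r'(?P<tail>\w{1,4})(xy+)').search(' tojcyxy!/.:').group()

'ojcyxy'

The match spans [2:8] → 'ojcyxy'.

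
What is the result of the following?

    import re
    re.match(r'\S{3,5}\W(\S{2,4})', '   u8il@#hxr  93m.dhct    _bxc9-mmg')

None

Pattern: 3 to 5 of a non-whitespace character, then a non-word character; then 2 to 4 of a non-whitespace character (captured).
`re.match` won't scan ahead — the pattern has to work from the very first character.
Here the string doesn't start with a match, so the call returns None.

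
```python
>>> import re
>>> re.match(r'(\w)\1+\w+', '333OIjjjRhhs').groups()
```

('3',)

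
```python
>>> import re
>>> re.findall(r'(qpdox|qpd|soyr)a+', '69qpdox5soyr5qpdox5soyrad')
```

Walking the string: at [19:24] match 'soyra', group 1 = 'soyr'.
With a single group, `findall` returns only what that group captured — 1 item.

['soyr']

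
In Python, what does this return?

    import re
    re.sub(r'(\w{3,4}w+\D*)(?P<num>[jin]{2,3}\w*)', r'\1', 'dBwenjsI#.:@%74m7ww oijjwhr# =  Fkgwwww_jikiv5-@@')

'dBwenjsI#.:@%74m7ww oijjwhr# =  Fkgwwww_-@@'

This matches 3 to 4 of a word character, then one or more of the literal 'w', then zero or more of a non-digit (captured); then 2 to 3 of one of [jin], then zero or more of a word character (captured as 'num').
Matches: at [13:46] → '74m7ww oijjwhr# =  Fkgwwww_jikiv5'.
`\1` in the replacement pulls in group 1's text for each match.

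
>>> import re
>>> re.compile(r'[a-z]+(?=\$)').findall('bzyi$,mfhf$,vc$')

Lookahead/lookbehind check context without consuming it, so the matched span excludes the asserted characters.
Scanning left to right: at [0:4] → 'bzyi'; at [6:10] → 'mfhf'; at [12:14] → 'vc'.
With no groups in the pattern, `findall` gives back each whole match — 3 here.

['bzyi', 'mfhf', 'vc']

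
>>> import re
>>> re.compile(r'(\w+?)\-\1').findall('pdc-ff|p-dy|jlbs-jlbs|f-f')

['jlbs', 'f']

A backreference is literal: `\1` must see the identical characters the first group matched.
With a single group, `findall` returns only what that group captured — 2 items.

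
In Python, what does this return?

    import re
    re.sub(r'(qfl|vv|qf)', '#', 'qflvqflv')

Branches in `(...|...)` are attempted left-to-right; the first branch that allows the whole pattern to succeed is taken.
Matches: at [0:3] → 'qfl'; at [4:7] → 'qfl'.
Every occurrence is swapped for '#'.

'#v#v'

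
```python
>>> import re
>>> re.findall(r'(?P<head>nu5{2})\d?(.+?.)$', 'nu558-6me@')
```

Multiple groups make `findall` return tuples — one 2-tuple for the one match.

[('nu55', '-6me@')]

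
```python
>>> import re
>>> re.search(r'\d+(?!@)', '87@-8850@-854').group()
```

'8'

`(?!…)`/`(?<!…)` only lets a position through if the neighbouring text does NOT match; no characters are consumed.
The match spans [0:1] → '8'.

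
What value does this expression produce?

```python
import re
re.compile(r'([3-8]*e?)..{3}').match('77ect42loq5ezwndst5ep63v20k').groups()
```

The pattern matches zero or more of a character in [3-8], then optionally a literal 'e' (captured); then any character, then exactly 3 of any character.
`match` is anchored at position 0; if the pattern doesn't fit there, it returns None.
The match spans [0:7] → '77ect42'.
Captured: group 1 = '77e'.

('77e',)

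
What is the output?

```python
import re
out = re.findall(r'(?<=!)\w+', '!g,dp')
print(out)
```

The positive lookaround only admits positions where the adjacent text matches; those characters stay outside the span.
Walking the string: at [1:2] → 'g'.
With no groups in the pattern, `findall` gives back each whole match — 1 here.

['g']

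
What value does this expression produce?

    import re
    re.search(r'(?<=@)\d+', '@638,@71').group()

'638'

The positive lookaround only admits positions where the adjacent text matches; those characters stay outside the span.
`re.search` scans for the first position where the pattern succeeds.
The match spans [1:4] → '638'.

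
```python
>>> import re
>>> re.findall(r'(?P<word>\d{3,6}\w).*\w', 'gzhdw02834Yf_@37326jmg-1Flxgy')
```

Pattern: 3 to 6 of a digit, then a word character (captured as 'word'); then zero or more of any character, then a word character.
Walking the string: at [5:29] match '02834Yf_@37326jmg-1Flxgy', group 1 = '02834Y'.
`findall` collects group 1 from the one match (1 total).

['02834Y']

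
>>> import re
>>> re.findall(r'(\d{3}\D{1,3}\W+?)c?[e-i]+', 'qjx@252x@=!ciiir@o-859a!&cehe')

This matches exactly 3 of a digit, then 1 to 3 of a non-digit, then one or more of a non-word character (lazy) (captured); then optionally a literal 'c'; then one or more of a character in [e-i].
Scanning left to right: at [4:15] match '252x@=!ciii', group 1 = '252x@=!'; at [19:29] match '859a!&cehe', group 1 = '859a!&'.
One capturing group, so `findall` returns just the captured substring from each match — 2 in all.

['252x@=!', '859a!&']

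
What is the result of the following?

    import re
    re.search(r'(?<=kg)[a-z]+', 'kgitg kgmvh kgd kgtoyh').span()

(2, 5)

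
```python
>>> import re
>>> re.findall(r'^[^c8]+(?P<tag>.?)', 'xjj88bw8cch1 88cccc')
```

One capturing group, so `findall` returns just the captured substring from the one match — 1 in all.

['8']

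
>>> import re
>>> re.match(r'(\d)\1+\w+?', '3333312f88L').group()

'333331'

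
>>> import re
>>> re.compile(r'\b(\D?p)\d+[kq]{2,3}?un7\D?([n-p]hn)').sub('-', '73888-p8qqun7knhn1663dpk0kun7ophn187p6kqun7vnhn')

'73888-1663dpk0kun7ophn187p6kqun7vnhn'

This matches a word boundary (`\b`, zero-width); then optionally a non-digit, then a literal 'p' (captured); then one or more of a digit, then 2 to 3 of one of [kq] (lazy); then the literal 'un7', then optionally a non-digit; then a character in [n-p], then the literal 'hn' (captured).
Every occurrence is swapped for '-'.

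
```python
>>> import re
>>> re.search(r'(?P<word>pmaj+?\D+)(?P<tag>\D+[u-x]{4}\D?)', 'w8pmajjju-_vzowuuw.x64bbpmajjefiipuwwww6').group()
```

This matches the literal 'pma', then one or more of the literal 'j' (lazy), then one or more of a non-digit (captured as 'word'); then one or more of a non-digit, then exactly 4 of a character in [u-x], then optionally a non-digit (captured as 'tag').
The match spans [2:19] → 'pmajjju-_vzowuuw.'.

'pmajjju-_vzowuuw.'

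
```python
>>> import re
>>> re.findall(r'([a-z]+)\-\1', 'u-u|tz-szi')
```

`\1` has to match the exact text group 1 already captured.
Walking the string: at [0:3] match 'u-u', group 1 = 'u'.
With a single group, `findall` returns only what that group captured — 1 item.

['u']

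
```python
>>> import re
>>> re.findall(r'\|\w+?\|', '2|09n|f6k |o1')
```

No capturing groups, so `findall` returns the 1 full match string.

['|09n|']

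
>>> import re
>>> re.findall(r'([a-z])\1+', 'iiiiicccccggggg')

A backreference is literal: `\1` must see the identical characters the first group matched.
With a single group, `findall` returns only what that group captured — 3 items.

['i', 'c', 'g']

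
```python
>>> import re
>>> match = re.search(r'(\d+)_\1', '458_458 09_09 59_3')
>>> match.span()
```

(0, 7)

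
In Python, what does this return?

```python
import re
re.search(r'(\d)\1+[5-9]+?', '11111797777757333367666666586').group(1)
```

'1'

The match spans [0:6] → '111117'.
Captured: group 1 = '1'.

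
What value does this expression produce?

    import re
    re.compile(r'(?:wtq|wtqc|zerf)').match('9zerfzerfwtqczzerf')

With `match`, the pattern is implicitly anchored at the beginning.
Here position 0 doesn't satisfy it, so the call returns None.

None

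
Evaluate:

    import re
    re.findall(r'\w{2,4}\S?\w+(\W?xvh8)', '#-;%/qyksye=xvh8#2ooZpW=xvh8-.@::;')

['=xvh8', '=xvh8']

This matches 2 to 4 of a word character, then optionally a non-whitespace character, then one or more of a word character; then optionally a non-word character, then the literal 'x', then the literal 'vh8' (captured).
Scanning left to right: at [5:16] match 'qyksye=xvh8', group 1 = '=xvh8'; at [17:28] match '2ooZpW=xvh8', group 1 = '=xvh8'.
`findall` collects group 1 from each match (2 total).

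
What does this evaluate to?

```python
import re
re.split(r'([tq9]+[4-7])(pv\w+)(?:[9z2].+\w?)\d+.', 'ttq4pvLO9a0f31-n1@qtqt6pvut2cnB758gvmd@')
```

Because the pattern has a capturing group, `split` also inserts each captured text between the pieces.

['', 'ttq4', 'pvLO', 'vmd@']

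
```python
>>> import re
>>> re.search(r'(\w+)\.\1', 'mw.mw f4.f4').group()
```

The backreference `\1` re-matches whatever the first group consumed, character for character.
The match spans [0:5] → 'mw.mw'.

'mw.mw'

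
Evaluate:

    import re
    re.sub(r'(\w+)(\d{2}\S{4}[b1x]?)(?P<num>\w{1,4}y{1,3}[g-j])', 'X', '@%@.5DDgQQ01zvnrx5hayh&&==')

The pattern matches one or more of a word character (captured); then exactly 2 of a digit, then exactly 4 of a non-whitespace character, then optionally one of [b1x] (captured); then 1 to 4 of a word character, then 1 to 3 of the literal 'y', then a character in [g-j] (captured as 'num').
Matches: at [4:22] → '5DDgQQ01zvnrx5hayh'.
Each match is replaced by 'X'.

'@%@.X&&=='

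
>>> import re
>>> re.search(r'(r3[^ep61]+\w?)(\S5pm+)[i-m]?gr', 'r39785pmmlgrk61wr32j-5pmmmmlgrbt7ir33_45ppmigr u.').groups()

('r397', '85pmm')

This matches the literal 'r3', then one or more of any character except [ep61], then optionally a word character (captured); then a non-whitespace character, then the literal '5p', then one or more of the literal 'm' (captured); then optionally a character in [i-m], then the literal 'gr'.
`search` walks the string left to right and returns the first match it finds.
The match spans [0:12] → 'r39785pmmlgr'.
Captured: group 1 = 'r397', group 2 = '85pmm'.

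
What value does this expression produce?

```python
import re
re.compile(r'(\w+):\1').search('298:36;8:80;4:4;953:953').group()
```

The backreference `\1` re-matches whatever the first group consumed, character for character.
The match spans [7:10] → '8:8'.

'8:8'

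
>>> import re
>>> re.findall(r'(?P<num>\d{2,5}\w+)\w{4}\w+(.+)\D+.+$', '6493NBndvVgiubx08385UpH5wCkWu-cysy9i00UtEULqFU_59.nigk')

Pattern: 2 to 5 of a digit, then one or more of a word character (captured as 'num'); then exactly 4 of a word character; then one or more of a word character; then one or more of any character (captured); then one or more of a non-digit; then one or more of any character; then anchored at the end.
With 2 capturing groups, `findall` returns a 2-tuple per match.

[('6493NBndvVgiubx08385UpH5', '-cysy9i00UtEULqFU_59.ni')]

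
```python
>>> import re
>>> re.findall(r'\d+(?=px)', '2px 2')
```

['2']

Lookahead/lookbehind check context without consuming it, so the matched span excludes the asserted characters.
Scanning left to right: at [0:1] → '2'.
`findall` yields the raw match text (1 of them) because the pattern has no groups.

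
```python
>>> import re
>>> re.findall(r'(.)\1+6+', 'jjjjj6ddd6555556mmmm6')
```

A backreference is literal: `\1` must see the identical characters the first group matched.
Matches: at [0:6] match 'jjjjj6', group 1 = 'j'; at [6:10] match 'ddd6', group 1 = 'd'; at [10:16] match '555556', group 1 = '5'; at [16:21] match 'mmmm6', group 1 = 'm'.
One capturing group, so `findall` returns just the captured substring from each match — 4 in all.

['j', 'd', '5', 'm']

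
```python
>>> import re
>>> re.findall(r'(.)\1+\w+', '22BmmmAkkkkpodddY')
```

['2']

`\1` has to match the exact text group 1 already captured.
With a single group, `findall` returns only what that group captured — 1 item.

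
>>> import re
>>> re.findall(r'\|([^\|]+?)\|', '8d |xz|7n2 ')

['xz']

Matches: at [3:7] match '|xz|', group 1 = 'xz'.
Because there's exactly one group, `findall` drops the full match and keeps group 1 from the one hit.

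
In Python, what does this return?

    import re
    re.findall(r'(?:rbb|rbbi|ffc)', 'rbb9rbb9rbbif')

`|` is ordered: at each position the engine commits to the first alternative that works.
Matches: at [0:3] → 'rbb'; at [4:7] → 'rbb'; at [8:11] → 'rbb'.
With no groups in the pattern, `findall` gives back each whole match — 3 here.

['rbb', 'rbb', 'rbb']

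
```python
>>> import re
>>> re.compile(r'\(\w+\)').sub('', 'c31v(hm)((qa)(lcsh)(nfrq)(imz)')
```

Matches: at [4:8] → '(hm)'; at [9:13] → '(qa)'; at [13:19] → '(lcsh)'; at [19:25] → '(nfrq)'; at [25:30] → '(imz)'.
`sub` substitutes '' at each match site.

'c31v('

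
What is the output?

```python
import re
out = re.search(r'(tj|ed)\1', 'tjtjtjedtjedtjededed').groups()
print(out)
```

`\1` has to match the exact text group 1 already captured.
`search` walks the string left to right and returns the first match it finds.
The match spans [0:4] → 'tjtj'.
Captured: group 1 = 'tj'.

('tj',)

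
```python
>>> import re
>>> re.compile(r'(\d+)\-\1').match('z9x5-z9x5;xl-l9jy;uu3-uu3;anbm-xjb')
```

None

With `match`, the pattern is implicitly anchored at the beginning.
Here the pattern fails at index 0, so the call returns None.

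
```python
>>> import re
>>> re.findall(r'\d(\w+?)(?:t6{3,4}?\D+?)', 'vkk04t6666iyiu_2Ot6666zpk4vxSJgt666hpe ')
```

This matches a digit; then one or more of a word character (lazy) (captured); then a literal 't', then 3 to 4 of a literal '6' (lazy), then one or more of a non-digit (lazy) (non-capturing group).
Because the quantifier is non-greedy, it stops expanding at the earliest point where the rest of the pattern can succeed.
Matches: at [3:11] match '04t6666i', group 1 = '4'; at [15:23] match '2Ot6666z', group 1 = 'O'; at [25:36] match '4vxSJgt666h', group 1 = 'vxSJg'.
`findall` collects group 1 from each match (3 total).

['4', 'O', 'vxSJg']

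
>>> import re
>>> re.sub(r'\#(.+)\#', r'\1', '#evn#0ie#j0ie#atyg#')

Matches: at [0:19] → '#evn#0ie#j0ie#atyg#'.
Each match is replaced using the text its own group 1 captured.

'evn#0ie#j0ie#atyg'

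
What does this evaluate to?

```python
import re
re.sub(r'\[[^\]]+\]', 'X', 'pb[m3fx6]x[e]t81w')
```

Matches: at [2:9] → '[m3fx6]'; at [10:13] → '[e]'.
`sub` substitutes 'X' at each match site.

'pbXxXt81w'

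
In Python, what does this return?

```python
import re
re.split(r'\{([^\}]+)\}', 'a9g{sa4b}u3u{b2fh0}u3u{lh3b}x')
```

Matches to split on: at [3:9] → '{sa4b}'; at [12:19] → '{b2fh0}'; at [22:28] → '{lh3b}'.
`re.split` interleaves the captured-group text with the surrounding fragments.

['a9g', 'sa4b', 'u3u', 'b2fh0', 'u3u', 'lh3b', 'x']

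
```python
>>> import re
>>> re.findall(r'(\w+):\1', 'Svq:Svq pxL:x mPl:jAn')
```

['Svq']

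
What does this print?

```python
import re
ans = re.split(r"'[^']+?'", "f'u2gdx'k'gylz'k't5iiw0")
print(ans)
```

['f', 'k', "k't5iiw0"]

Matches to split on: at [1:8] → "'u2gdx'"; at [9:15] → "'gylz'".
The string is cut at each match, leaving 3 pieces.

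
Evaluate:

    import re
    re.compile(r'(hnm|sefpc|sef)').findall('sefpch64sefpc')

['sefpc', 'sefpc']

Branches in `(...|...)` are attempted left-to-right; the first branch that allows the whole pattern to succeed is taken.
One capturing group, so `findall` returns just the captured substring from each match — 2 in all.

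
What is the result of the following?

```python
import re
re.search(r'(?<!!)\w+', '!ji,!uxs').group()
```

'i'

A negative assertion filters positions out without eating any characters.
Unlike `match`, `search` isn't anchored — it looks for the pattern anywhere in the string.
The match spans [2:3] → 'i'.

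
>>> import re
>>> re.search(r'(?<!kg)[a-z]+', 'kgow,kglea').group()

'kgow'

The negative lookaround is zero-width — it rules out positions where the adjacent text would match, without consuming anything.
`search` walks the string left to right and returns the first match it finds.
The match spans [0:4] → 'kgow'.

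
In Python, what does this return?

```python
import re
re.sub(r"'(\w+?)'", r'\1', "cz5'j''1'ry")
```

'cz5j1ry'

Matches: at [3:6] → "'j'"; at [6:9] → "'1'".
`\1` in the replacement pulls in group 1's text for each match.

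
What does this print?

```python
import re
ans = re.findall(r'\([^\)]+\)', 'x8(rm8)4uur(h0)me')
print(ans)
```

Scanning left to right: at [2:7] → '(rm8)'; at [11:15] → '(h0)'.
`findall` yields the raw match text (2 of them) because the pattern has no groups.

['(rm8)', '(h0)']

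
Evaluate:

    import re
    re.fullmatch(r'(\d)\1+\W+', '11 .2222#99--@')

A backreference is literal: `\1` must see the identical characters the first group matched.
`fullmatch` succeeds only if the pattern covers the string from start to end.
Here there's no way to consume every character, so the call returns None.

None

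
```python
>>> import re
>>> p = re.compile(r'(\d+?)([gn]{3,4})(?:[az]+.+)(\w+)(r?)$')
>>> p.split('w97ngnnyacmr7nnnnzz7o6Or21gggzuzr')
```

The group in the pattern means `split` returns the separators' captures alongside the pieces.

['w97ngnnyacmr', '7', 'nnnn', 'r', '', '']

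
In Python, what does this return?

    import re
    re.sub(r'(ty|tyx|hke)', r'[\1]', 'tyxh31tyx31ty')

The regex engine tests alternatives in the order written; an earlier branch that matches wins even if a later one would match more.
Matches: at [0:2] → 'ty'; at [6:8] → 'ty'; at [11:13] → 'ty'.
`\1` in the replacement pulls in group 1's text for each match.

'[ty]xh31[ty]x31[ty]'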